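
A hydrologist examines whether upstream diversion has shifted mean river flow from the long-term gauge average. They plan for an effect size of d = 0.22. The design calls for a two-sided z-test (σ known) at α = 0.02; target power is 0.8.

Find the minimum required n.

Set Φ(δ − 2.326) = 0.8; then δ − 2.326 = Φ⁻¹(0.8) = 0.842, giving δ = 3.168.
(For δ > 0 the lower-tail rejection region contributes negligibly to power, so the one-term inversion is standard.)
δ = d·√n ⇒ n = (δ/d)² = (3.168 / 0.22)² = 207.36.
Rounding up, n = 208.

n = 208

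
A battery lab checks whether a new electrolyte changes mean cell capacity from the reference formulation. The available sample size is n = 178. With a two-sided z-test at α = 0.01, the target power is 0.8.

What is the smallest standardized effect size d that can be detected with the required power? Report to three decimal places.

d ≈ 0.256

Need Φ(δ − 2.576) = 0.8, so δ = 2.576 + 0.842 = 3.417.
(Lower-tail contribution to power is negligible for δ > 0.)
δ = d·√n ⇒ d = δ/√n = 3.417/√178 = 0.2561.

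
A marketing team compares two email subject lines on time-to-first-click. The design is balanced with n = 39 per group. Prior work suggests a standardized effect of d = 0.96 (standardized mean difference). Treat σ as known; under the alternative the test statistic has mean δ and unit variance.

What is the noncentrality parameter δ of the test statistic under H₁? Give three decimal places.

The noncentrality parameter scales effect size by the design's sample-size factor: δ = d·√(n/2) = 0.96 × √(39/2) = 4.2392

δ ≈ 4.239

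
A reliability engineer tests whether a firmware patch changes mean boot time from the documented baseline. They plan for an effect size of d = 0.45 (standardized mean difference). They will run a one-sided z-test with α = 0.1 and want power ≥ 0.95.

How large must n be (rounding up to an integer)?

n = 43

For power 0.95 need Φ(δ − z_{0.1}) = 0.95, so δ = z_{0.1} + z_{0.05} = 1.282 + 1.645 = 2.926.
δ = d·√n ⇒ n = (δ/d)² = (2.926 / 0.45)² = 42.29.
Round up to the next whole unit.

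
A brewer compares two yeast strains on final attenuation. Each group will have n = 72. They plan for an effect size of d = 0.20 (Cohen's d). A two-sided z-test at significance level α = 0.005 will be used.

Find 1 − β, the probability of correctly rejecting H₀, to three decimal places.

Noncentrality parameter: δ = d·√(n/2) = 0.20 × √(72/2) = 1.2000
Critical value for a two-sided test at α = 0.005: z_{α/2} = 2.807.
Power = Φ(δ − 2.807) + Φ(−δ − 2.807) = Φ(-1.607) + Φ(-4.007) = 0.0540 + 0.0000 = 0.0541.

Power ≈ 0.054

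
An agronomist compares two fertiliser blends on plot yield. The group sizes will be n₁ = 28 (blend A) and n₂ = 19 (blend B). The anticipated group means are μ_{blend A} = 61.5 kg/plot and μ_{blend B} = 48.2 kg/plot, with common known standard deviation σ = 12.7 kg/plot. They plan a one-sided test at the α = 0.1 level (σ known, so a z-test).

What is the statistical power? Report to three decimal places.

Power ≈ 0.988

Standardized effect: d = |μ_{blend A} − μ_{blend B}| / σ = |61.5 − 48.2| / 12.7 = 1.0472
Noncentrality parameter: δ = d / √(1/n₁ + 1/n₂) = 1.0472 / √(1/28 + 1/19) = 3.5233
One-sided α = 0.1 → critical value z_{0.1} = 1.282.
Power = P(Z > 1.282 − δ) = Φ(2.242) = 0.9875.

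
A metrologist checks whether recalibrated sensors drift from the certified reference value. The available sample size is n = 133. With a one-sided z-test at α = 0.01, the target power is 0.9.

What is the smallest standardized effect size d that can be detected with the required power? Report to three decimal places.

d ≈ 0.313

Need Φ(δ − 2.326) = 0.9, so δ = 2.326 + 1.282 = 3.608.
δ = d·√n ⇒ d = δ/√n = 3.608/√133 = 0.3128.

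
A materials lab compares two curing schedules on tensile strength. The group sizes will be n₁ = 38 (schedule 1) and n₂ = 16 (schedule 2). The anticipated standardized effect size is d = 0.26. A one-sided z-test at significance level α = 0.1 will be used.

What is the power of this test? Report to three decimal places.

Noncentrality parameter: δ = d / √(1/n₁ + 1/n₂) = 0.26 / √(1/38 + 1/16) = 0.8724
Critical value for a one-sided test at α = 0.1: z_α = 1.282.
Power = P(Z > 1.282 − δ) = Φ(-0.409) = 0.3412.

Power ≈ 0.341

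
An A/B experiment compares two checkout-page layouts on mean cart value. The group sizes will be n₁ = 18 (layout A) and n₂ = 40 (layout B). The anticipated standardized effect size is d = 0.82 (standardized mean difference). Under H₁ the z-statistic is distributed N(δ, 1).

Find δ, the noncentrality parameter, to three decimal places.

δ = d / √(1/n₁ + 1/n₂) = 0.82 / √(1/18 + 1/40) = 2.8891

δ ≈ 2.889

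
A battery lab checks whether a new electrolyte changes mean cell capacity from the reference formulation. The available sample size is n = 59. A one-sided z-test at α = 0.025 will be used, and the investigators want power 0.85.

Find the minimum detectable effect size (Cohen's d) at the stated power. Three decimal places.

Required noncentrality: δ = z_{0.025} + z_{0.15} = 1.960 + 1.036 = 2.996.
δ = d·√n ⇒ d = δ/√n = 2.996/√59 = 0.3901.

d ≈ 0.390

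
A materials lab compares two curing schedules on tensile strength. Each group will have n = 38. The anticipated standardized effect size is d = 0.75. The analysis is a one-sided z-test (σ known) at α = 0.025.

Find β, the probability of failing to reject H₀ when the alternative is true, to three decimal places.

β ≈ 0.095

Noncentrality parameter: δ = d·√(n/2) = 0.75 × √(38/2) = 3.2692
Critical value for a one-sided test at α = 0.025: z_α = 1.960.
Power = P(Z > 1.960 − δ) = Φ(1.309) = 0.9048.
Type II error: β = 1 − power = 1 − 0.9048 = 0.0952.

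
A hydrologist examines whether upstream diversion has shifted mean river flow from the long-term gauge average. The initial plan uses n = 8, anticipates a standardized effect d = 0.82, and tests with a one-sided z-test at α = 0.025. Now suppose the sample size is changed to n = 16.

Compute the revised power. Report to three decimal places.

Power ≈ 0.907

With n = 16: δ = d·√n = 0.82 × √16 = 3.2800. Critical value z_{0.025} = 1.960.
Revised power = Φ(δ − 1.960) = Φ(1.320) = 0.9066.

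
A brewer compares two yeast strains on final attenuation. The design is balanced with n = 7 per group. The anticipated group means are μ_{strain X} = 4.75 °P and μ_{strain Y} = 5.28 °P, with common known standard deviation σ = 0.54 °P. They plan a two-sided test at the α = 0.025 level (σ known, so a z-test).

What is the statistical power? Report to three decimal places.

Standardized effect: d = |μ_{strain X} − μ_{strain Y}| / σ = |4.75 − 5.28| / 0.54 = 0.9815
Noncentrality parameter: δ = d·√(n/2) = 0.9815 × √(7/2) = 1.8362
Two-sided α = 0.025 → critical value z_{0.0125} = 2.241.
Power = Φ(δ − 2.241) + Φ(−δ − 2.241) = Φ(-0.405) + Φ(-4.078) = 0.3427 + 0.0000 = 0.3427.

Power ≈ 0.343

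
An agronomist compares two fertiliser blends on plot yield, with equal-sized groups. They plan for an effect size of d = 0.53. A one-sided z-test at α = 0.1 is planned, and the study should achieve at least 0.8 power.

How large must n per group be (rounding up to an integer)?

n = 33 per group

Set Φ(δ − 1.282) = 0.8; then δ − 1.282 = Φ⁻¹(0.8) = 0.842, giving δ = 2.123.
δ = d·√(n/2) ⇒ n = 2(δ/d)² = 2 × (2.123 / 0.53)² = 32.10.
Rounding up, n = 33 per group.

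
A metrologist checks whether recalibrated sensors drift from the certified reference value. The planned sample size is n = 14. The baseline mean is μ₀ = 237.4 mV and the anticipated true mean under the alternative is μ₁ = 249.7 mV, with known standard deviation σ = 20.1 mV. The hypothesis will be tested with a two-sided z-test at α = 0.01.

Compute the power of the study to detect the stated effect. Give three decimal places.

Standardized effect: d = |μ₁ − μ₀| / σ = |249.7 − 237.4| / 20.1 = 0.6119
Noncentrality parameter: δ = d·√n = 0.6119 × √14 = 2.2897
Two-sided α = 0.01 → critical value z_{0.005} = 2.576.
Power = Φ(δ − 2.576) + Φ(−δ − 2.576) = Φ(-0.286) + Φ(-4.866) = 0.3874 + 0.0000 = 0.3874.

Power ≈ 0.387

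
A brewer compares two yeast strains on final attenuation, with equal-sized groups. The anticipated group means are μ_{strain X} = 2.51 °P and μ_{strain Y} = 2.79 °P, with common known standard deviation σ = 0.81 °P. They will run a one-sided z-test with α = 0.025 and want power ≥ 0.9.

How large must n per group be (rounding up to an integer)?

Standardized effect: d = |μ_{strain X} − μ_{strain Y}| / σ = |2.51 − 2.79| / 0.81 = 0.3457
For power 0.9 need Φ(δ − z_{0.025}) = 0.9, so δ = z_{0.025} + z_{0.10} = 1.960 + 1.282 = 3.242.
δ = d·√(n/2) ⇒ n = 2(δ/d)² = 2 × (3.242 / 0.3457)² = 175.87.
Rounding up, n = 176 per group.

n = 176 per group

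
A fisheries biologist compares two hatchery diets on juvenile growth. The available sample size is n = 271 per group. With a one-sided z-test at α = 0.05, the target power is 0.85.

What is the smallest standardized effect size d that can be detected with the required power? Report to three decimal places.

d ≈ 0.230

Required noncentrality: δ = z_{0.05} + z_{0.15} = 1.645 + 1.036 = 2.681.
δ = d·√(n/2) ⇒ d = δ/√(n/2) = 2.681/√(271/2) = 0.2303.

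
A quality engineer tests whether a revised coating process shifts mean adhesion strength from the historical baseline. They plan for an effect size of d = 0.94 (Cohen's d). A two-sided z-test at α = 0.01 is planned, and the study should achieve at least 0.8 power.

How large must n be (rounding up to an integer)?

For power 0.8 need Φ(δ − z_{0.005}) = 0.8, so δ = z_{0.005} + z_{0.20} = 2.576 + 0.842 = 3.417.
(The Φ(−δ − z_{α/2}) term is vanishingly small for δ > 0 and is dropped in the standard sample-size formula.)
δ = d·√n ⇒ n = (δ/d)² = (3.417 / 0.94)² = 13.22.
Rounding up, n = 14.

n = 14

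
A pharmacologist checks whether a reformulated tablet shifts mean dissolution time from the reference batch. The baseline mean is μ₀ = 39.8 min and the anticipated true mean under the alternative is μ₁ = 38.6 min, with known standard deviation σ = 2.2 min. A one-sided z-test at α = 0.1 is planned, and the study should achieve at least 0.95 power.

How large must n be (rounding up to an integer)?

Standardized effect: d = |μ₁ − μ₀| / σ = |38.6 − 39.8| / 2.2 = 0.5455
For power 0.95 need Φ(δ − z_{0.1}) = 0.95, so δ = z_{0.1} + z_{0.05} = 1.282 + 1.645 = 2.926.
δ = d·√n ⇒ n = (δ/d)² = (2.926 / 0.5455)² = 28.78.
Round up to the next whole unit.

n = 29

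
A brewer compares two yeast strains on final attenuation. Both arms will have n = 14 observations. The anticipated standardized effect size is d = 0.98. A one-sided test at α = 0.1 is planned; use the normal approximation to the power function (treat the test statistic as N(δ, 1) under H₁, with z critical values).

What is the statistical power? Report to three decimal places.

Power ≈ 0.905

Noncentrality parameter: δ = d·√(n/2) = 0.98 × √(14/2) = 2.5928
One-sided α = 0.1 → critical value z_{0.1} = 1.282.
Power = P(Z > 1.282 − δ) = Φ(1.311) = 0.9051.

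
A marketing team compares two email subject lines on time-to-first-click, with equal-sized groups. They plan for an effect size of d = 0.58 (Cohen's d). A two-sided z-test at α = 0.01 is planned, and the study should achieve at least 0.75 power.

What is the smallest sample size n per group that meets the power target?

Set Φ(δ − 2.576) = 0.75; then δ − 2.576 = Φ⁻¹(0.75) = 0.674, giving δ = 3.250.
(The Φ(−δ − z_{α/2}) term is vanishingly small for δ > 0 and is dropped in the standard sample-size formula.)
δ = d·√(n/2) ⇒ n = 2(δ/d)² = 2 × (3.250 / 0.58)² = 62.81.
Rounding up, n = 63 per group.

n = 63 per group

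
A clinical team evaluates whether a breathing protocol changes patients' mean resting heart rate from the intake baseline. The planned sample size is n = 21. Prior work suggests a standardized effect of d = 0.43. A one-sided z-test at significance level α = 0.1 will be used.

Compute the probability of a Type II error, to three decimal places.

β ≈ 0.245

Noncentrality parameter: δ = d·√n = 0.43 × √21 = 1.9705
One-sided α = 0.1 → critical value z_{0.1} = 1.282.
Power = P(Z > 1.282 − δ) = Φ(0.689) = 0.7546.
Type II error: β = 1 − power = 1 − 0.7546 = 0.2454.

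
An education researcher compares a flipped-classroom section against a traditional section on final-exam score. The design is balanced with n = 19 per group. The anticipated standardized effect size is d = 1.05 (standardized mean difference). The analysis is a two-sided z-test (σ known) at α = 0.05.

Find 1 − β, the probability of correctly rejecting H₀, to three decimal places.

Noncentrality parameter: δ = d·√(n/2) = 1.05 × √(19/2) = 3.2363
Two-sided α = 0.05 → critical value z_{0.025} = 1.960.
Power = Φ(δ − 1.960) + Φ(−δ − 1.960) = Φ(1.276) + Φ(-5.196) = 0.8991 + 0.0000 = 0.8991.

Power ≈ 0.899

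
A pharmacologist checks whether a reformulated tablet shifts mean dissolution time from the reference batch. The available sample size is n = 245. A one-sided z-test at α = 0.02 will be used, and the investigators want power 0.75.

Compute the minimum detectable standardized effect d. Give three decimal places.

d ≈ 0.174

Need Φ(δ − 2.054) = 0.75, so δ = 2.054 + 0.674 = 2.728.
δ = d·√n ⇒ d = δ/√n = 2.728/√245 = 0.1743.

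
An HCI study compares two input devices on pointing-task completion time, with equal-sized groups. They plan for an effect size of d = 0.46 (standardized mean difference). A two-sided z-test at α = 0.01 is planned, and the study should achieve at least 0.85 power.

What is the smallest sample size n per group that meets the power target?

n = 124 per group

Set Φ(δ − 2.576) = 0.85; then δ − 2.576 = Φ⁻¹(0.85) = 1.036, giving δ = 3.612.
(For δ > 0 the lower-tail rejection region contributes negligibly to power, so the one-term inversion is standard.)
δ = d·√(n/2) ⇒ n = 2(δ/d)² = 2 × (3.612 / 0.46)² = 123.33.
Round up to the next whole unit.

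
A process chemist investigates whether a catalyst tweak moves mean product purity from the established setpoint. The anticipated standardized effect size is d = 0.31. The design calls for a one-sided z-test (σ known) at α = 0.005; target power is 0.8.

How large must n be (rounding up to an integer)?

n = 122

Set Φ(δ − 2.576) = 0.8; then δ − 2.576 = Φ⁻¹(0.8) = 0.842, giving δ = 3.417.
δ = d·√n ⇒ n = (δ/d)² = (3.417 / 0.31)² = 121.53.
Rounding up, n = 122.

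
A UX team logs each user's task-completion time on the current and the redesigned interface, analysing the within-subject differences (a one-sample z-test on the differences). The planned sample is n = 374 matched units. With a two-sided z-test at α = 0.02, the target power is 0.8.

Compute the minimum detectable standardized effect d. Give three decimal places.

Required noncentrality: δ = z_{0.01} + z_{0.20} = 2.326 + 0.842 = 3.168.
(The second rejection-region term Φ(−δ − z_{α/2}) is negligible and dropped.)
δ = d·√n ⇒ d = δ/√n = 3.168/√374 = 0.1638.

d ≈ 0.164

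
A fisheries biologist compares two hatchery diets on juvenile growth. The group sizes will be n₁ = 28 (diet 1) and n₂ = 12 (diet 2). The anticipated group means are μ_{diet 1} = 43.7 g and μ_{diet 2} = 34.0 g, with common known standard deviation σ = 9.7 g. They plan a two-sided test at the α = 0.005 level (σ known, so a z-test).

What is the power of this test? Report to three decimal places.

Standardized effect: d = |μ_{diet 1} − μ_{diet 2}| / σ = |43.7 − 34.0| / 9.7 = 1.0000
Noncentrality parameter: δ = d / √(1/n₁ + 1/n₂) = 1.0000 / √(1/28 + 1/12) = 2.8983
Two-sided α = 0.005 → critical value z_{0.0025} = 2.807.
Power = Φ(δ − 2.807) + Φ(−δ − 2.807) = Φ(0.091) + Φ(-5.705) = 0.5363 + 0.0000 = 0.5363.

Power ≈ 0.536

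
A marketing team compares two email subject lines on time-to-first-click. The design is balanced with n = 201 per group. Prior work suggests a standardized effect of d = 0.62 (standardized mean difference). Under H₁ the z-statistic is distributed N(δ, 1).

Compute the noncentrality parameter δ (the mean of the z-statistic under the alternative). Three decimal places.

δ ≈ 6.215

The noncentrality parameter scales effect size by the design's sample-size factor: δ = d·√(n/2) = 0.62 × √(201/2) = 6.2155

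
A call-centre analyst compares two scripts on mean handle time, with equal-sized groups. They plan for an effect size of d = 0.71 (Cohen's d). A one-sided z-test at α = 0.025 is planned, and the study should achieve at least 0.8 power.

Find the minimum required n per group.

n = 32 per group

Set Φ(δ − 1.960) = 0.8; then δ − 1.960 = Φ⁻¹(0.8) = 0.842, giving δ = 2.802.
δ = d·√(n/2) ⇒ n = 2(δ/d)² = 2 × (2.802 / 0.71)² = 31.14.
Round up to the next whole unit.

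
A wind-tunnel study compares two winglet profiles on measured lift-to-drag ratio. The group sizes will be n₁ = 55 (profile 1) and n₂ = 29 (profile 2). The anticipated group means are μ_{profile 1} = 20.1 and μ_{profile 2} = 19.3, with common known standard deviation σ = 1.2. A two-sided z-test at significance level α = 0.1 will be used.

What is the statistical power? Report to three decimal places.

Standardized effect: d = |μ_{profile 1} − μ_{profile 2}| / σ = |20.1 − 19.3| / 1.2 = 0.6667
Noncentrality parameter: δ = d / √(1/n₁ + 1/n₂) = 0.6667 / √(1/55 + 1/29) = 2.9050
Critical value for a two-sided test at α = 0.1: z_{α/2} = 1.645.
Power = Φ(δ − 1.645) + Φ(−δ − 1.645) = Φ(1.260) + Φ(-4.550) = 0.8962 + 0.0000 = 0.8962.

Power ≈ 0.896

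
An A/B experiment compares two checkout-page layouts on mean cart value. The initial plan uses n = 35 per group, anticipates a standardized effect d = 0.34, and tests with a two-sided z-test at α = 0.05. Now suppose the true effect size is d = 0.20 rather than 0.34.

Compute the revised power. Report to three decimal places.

With d = 0.20: δ = d·√(n/2) = 0.20 × √(35/2) = 0.8367. Critical value z_{0.025} = 1.960.
Revised power = Φ(δ − 1.960) + Φ(−δ − 1.960) = Φ(-1.123) + Φ(-2.797) = 0.1307 + 0.0026 = 0.1332.

Power ≈ 0.133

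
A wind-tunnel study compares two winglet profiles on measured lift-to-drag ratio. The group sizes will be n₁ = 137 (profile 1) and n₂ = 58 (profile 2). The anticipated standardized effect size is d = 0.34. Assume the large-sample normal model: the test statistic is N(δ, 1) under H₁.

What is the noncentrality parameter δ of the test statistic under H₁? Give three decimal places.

δ ≈ 2.170

δ = d / √(1/n₁ + 1/n₂) = 0.34 / √(1/137 + 1/58) = 2.1704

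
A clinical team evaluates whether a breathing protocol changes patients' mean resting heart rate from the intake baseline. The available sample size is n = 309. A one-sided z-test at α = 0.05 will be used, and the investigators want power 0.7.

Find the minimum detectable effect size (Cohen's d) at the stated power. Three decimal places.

Required noncentrality: δ = z_{0.05} + z_{0.30} = 1.645 + 0.524 = 2.169.
δ = d·√n ⇒ d = δ/√n = 2.169/√309 = 0.1234.

d ≈ 0.123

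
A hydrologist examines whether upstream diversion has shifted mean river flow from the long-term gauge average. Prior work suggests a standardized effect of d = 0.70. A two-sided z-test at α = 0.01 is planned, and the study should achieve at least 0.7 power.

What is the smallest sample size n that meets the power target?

For power 0.7 need Φ(δ − z_{0.005}) = 0.7, so δ = z_{0.005} + z_{0.30} = 2.576 + 0.524 = 3.100.
(The Φ(−δ − z_{α/2}) term is vanishingly small for δ > 0 and is dropped in the standard sample-size formula.)
δ = d·√n ⇒ n = (δ/d)² = (3.100 / 0.70)² = 19.62.
Rounding up, n = 20.

n = 20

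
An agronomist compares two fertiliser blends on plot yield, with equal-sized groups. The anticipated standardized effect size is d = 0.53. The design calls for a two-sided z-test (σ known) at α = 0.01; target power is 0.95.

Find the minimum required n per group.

For power 0.95 need Φ(δ − z_{0.005}) = 0.95, so δ = z_{0.005} + z_{0.05} = 2.576 + 1.645 = 4.221.
(The Φ(−δ − z_{α/2}) term is vanishingly small for δ > 0 and is dropped in the standard sample-size formula.)
δ = d·√(n/2) ⇒ n = 2(δ/d)² = 2 × (4.221 / 0.53)² = 126.84.
Round up to the next whole unit.

n = 127 per group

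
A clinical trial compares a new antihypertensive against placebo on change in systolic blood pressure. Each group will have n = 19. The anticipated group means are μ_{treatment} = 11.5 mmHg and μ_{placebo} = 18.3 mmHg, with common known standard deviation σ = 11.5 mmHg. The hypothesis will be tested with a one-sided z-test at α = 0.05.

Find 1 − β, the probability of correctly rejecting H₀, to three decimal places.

Standardized effect: d = |μ_{treatment} − μ_{placebo}| / σ = |11.5 − 18.3| / 11.5 = 0.5913
Noncentrality parameter: δ = d·√(n/2) = 0.5913 × √(19/2) = 1.8225
One-sided α = 0.05 → critical value z_{0.05} = 1.645.
Power = P(Z > 1.645 − δ) = Φ(0.178) = 0.5705.

Power ≈ 0.571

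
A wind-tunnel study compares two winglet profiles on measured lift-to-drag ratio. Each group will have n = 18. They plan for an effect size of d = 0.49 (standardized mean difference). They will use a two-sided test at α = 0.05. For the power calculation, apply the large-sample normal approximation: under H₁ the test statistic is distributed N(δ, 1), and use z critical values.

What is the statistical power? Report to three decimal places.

Power ≈ 0.312

Noncentrality parameter: δ = d·√(n/2) = 0.49 × √(18/2) = 1.4700
Critical value for a two-sided test at α = 0.05: z_{α/2} = 1.960.
Power = Φ(δ − 1.960) + Φ(−δ − 1.960) = Φ(-0.490) + Φ(-3.430) = 0.3121 + 0.0003 = 0.3124.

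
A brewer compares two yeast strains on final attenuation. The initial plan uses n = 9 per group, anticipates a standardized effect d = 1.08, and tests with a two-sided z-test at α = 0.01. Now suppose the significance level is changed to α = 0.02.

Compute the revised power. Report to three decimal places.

Power ≈ 0.486

δ = d·√(n/2) = 1.08 × √(9/2) = 2.2910 (unchanged). New critical value: z_{0.01} = 2.326.
Revised power = Φ(δ − 2.326) + Φ(−δ − 2.326) = Φ(-0.035) + Φ(-4.617) = 0.4859 + 0.0000 = 0.4859.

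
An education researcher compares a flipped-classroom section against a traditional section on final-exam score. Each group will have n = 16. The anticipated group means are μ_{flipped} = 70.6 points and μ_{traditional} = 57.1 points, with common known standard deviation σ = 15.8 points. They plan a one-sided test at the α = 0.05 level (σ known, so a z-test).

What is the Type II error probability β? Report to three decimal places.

β ≈ 0.220

Standardized effect: d = |μ_{flipped} − μ_{traditional}| / σ = |70.6 − 57.1| / 15.8 = 0.8544
Noncentrality parameter: δ = d·√(n/2) = 0.8544 × √(16/2) = 2.4167
One-sided α = 0.05 → critical value z_{0.05} = 1.645.
Power = P(Z > 1.645 − δ) = Φ(0.772) = 0.7799.
Type II error: β = 1 − power = 1 − 0.7799 = 0.2201.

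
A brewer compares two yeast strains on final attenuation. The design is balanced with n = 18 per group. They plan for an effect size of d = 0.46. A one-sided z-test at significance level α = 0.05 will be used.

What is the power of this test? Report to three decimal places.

Power ≈ 0.396

Noncentrality parameter: δ = d·√(n/2) = 0.46 × √(18/2) = 1.3800
Critical value for a one-sided test at α = 0.05: z_α = 1.645.
Power = P(Z > 1.645 − δ) = Φ(-0.265) = 0.3956.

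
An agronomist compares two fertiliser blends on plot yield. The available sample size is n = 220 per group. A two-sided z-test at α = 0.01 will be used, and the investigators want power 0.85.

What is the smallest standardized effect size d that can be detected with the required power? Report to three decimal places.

Required noncentrality: δ = z_{0.005} + z_{0.15} = 2.576 + 1.036 = 3.612.
(Lower-tail contribution to power is negligible for δ > 0.)
δ = d·√(n/2) ⇒ d = δ/√(n/2) = 3.612/√(220/2) = 0.3444.

d ≈ 0.344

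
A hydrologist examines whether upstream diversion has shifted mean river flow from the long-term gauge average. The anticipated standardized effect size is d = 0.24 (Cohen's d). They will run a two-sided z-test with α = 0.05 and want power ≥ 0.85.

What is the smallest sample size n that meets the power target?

n = 156

Set Φ(δ − 1.960) = 0.85; then δ − 1.960 = Φ⁻¹(0.85) = 1.036, giving δ = 2.996.
(For δ > 0 the lower-tail rejection region contributes negligibly to power, so the one-term inversion is standard.)
δ = d·√n ⇒ n = (δ/d)² = (2.996 / 0.24)² = 155.87.
Rounding up, n = 156.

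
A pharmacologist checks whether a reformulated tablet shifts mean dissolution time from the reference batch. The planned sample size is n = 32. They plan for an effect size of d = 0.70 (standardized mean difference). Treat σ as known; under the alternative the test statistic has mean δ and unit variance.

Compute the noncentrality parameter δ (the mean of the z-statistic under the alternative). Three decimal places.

δ ≈ 3.960

The noncentrality parameter scales effect size by the design's sample-size factor: δ = d·√n = 0.70 × √32 = 3.9598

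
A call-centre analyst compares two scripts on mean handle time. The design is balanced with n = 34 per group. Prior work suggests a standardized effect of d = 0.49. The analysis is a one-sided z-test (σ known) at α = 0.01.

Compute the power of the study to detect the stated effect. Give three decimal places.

Noncentrality parameter: δ = d·√(n/2) = 0.49 × √(34/2) = 2.0203
One-sided α = 0.01 → critical value z_{0.01} = 2.326.
Power = P(Z > 2.326 − δ) = Φ(-0.306) = 0.3798.

Power ≈ 0.380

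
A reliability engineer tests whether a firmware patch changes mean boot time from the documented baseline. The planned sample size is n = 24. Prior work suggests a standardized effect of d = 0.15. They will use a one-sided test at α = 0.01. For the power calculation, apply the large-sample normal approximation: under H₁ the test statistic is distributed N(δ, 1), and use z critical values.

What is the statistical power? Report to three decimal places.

Power ≈ 0.056

Noncentrality parameter: δ = d·√n = 0.15 × √24 = 0.7348
Critical value for a one-sided test at α = 0.01: z_α = 2.326.
Power = P(Z > 2.326 − δ) = Φ(-1.592) = 0.0557.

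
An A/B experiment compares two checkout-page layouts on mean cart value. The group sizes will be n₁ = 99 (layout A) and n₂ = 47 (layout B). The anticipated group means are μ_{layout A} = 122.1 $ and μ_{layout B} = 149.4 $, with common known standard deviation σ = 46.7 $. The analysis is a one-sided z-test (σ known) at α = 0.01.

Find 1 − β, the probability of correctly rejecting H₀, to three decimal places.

Power ≈ 0.835

Standardized effect: d = |μ_{layout A} − μ_{layout B}| / σ = |122.1 − 149.4| / 46.7 = 0.5846
Noncentrality parameter: δ = d / √(1/n₁ + 1/n₂) = 0.5846 / √(1/99 + 1/47) = 3.3002
Critical value for a one-sided test at α = 0.01: z_α = 2.326.
Power = P(Z > 2.326 − δ) = Φ(0.974) = 0.8349.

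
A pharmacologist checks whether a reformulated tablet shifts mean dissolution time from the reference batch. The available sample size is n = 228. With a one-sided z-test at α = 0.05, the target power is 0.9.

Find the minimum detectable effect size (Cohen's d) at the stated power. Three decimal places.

d ≈ 0.194

Required noncentrality: δ = z_{0.05} + z_{0.10} = 1.645 + 1.282 = 2.926.
δ = d·√n ⇒ d = δ/√n = 2.926/√228 = 0.1938.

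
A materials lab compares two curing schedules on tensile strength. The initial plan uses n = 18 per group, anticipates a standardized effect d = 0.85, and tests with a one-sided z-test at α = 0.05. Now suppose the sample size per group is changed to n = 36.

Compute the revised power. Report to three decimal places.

With n = 36 per group: δ = d·√(n/2) = 0.85 × √(36/2) = 3.6062. Critical value z_{0.05} = 1.645.
Revised power = P(Z > 1.645 − δ) = Φ(1.961) = 0.9751.

Power ≈ 0.975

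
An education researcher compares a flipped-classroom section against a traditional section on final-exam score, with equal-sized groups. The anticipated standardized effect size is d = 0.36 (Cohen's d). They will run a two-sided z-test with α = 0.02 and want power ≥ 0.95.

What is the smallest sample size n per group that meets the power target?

Set Φ(δ − 2.326) = 0.95; then δ − 2.326 = Φ⁻¹(0.95) = 1.645, giving δ = 3.971.
(The Φ(−δ − z_{α/2}) term is vanishingly small for δ > 0 and is dropped in the standard sample-size formula.)
δ = d·√(n/2) ⇒ n = 2(δ/d)² = 2 × (3.971 / 0.36)² = 243.37.
Round up to the next whole unit.

n = 244 per group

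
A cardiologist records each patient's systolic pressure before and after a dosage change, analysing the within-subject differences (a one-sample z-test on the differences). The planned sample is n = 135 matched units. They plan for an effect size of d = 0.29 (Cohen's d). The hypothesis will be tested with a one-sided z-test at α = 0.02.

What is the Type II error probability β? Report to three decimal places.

Noncentrality parameter: δ = d·√n = 0.29 × √135 = 3.3695
Critical value for a one-sided test at α = 0.02: z_α = 2.054.
Power = Φ(δ − 2.054) = Φ(1.316) = 0.9059.
Type II error: β = 1 − power = 1 − 0.9059 = 0.0941.

β ≈ 0.094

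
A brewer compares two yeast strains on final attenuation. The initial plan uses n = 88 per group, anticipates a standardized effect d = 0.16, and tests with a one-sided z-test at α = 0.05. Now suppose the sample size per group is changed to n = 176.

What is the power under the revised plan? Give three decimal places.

With n = 176 per group: δ = d·√(n/2) = 0.16 × √(176/2) = 1.5009. Critical value z_{0.05} = 1.645.
Revised power = P(Z > 1.645 − δ) = Φ(-0.144) = 0.4428.

Power ≈ 0.443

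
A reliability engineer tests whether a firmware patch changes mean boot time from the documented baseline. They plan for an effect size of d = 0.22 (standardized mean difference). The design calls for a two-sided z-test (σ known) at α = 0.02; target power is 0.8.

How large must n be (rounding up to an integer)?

n = 208

Set Φ(δ − 2.326) = 0.8; then δ − 2.326 = Φ⁻¹(0.8) = 0.842, giving δ = 3.168.
(The Φ(−δ − z_{α/2}) term is vanishingly small for δ > 0 and is dropped in the standard sample-size formula.)
δ = d·√n ⇒ n = (δ/d)² = (3.168 / 0.22)² = 207.36.
Rounding up, n = 208.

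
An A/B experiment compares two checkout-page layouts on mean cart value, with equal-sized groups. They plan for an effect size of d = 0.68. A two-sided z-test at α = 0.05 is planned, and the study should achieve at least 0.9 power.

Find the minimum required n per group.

n = 46 per group

Set Φ(δ − 1.960) = 0.9; then δ − 1.960 = Φ⁻¹(0.9) = 1.282, giving δ = 3.242.
(For δ > 0 the lower-tail rejection region contributes negligibly to power, so the one-term inversion is standard.)
δ = d·√(n/2) ⇒ n = 2(δ/d)² = 2 × (3.242 / 0.68)² = 45.45.
Rounding up, n = 46 per group.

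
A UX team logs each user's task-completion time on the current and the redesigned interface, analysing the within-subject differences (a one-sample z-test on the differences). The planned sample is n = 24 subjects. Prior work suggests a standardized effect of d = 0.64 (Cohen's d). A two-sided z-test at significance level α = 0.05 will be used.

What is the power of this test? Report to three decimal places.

Noncentrality parameter: δ = d·√n = 0.64 × √24 = 3.1353
Critical value for a two-sided test at α = 0.05: z_{α/2} = 1.960.
Power = Φ(δ − 1.960) + Φ(−δ − 1.960) = Φ(1.175) + Φ(-5.095) = 0.8801 + 0.0000 = 0.8801.

Power ≈ 0.880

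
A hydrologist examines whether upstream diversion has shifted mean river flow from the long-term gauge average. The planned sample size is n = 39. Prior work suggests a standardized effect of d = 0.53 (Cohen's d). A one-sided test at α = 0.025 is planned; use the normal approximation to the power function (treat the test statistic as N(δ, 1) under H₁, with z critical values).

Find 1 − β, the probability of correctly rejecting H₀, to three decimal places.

Noncentrality parameter: δ = d·√n = 0.53 × √39 = 3.3098
One-sided α = 0.025 → critical value z_{0.025} = 1.960.
Power = Φ(δ − 1.960) = Φ(1.350) = 0.9115.

Power ≈ 0.911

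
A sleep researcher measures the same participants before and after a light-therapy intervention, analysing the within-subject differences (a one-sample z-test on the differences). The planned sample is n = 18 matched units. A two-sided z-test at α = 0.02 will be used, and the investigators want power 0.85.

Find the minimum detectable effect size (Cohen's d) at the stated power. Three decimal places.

Need Φ(δ − 2.326) = 0.85, so δ = 2.326 + 1.036 = 3.363.
(Lower-tail contribution to power is negligible for δ > 0.)
δ = d·√n ⇒ d = δ/√n = 3.363/√18 = 0.7926.

d ≈ 0.793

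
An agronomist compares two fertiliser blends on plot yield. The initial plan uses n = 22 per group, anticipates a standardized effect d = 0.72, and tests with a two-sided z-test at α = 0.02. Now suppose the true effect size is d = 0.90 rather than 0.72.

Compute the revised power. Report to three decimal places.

With d = 0.90: δ = d·√(n/2) = 0.90 × √(22/2) = 2.9850. Critical value z_{0.01} = 2.326.
Revised power = Φ(δ − 2.326) + Φ(−δ − 2.326) = Φ(0.659) + Φ(-5.311) = 0.7449 + 0.0000 = 0.7449.

Power ≈ 0.745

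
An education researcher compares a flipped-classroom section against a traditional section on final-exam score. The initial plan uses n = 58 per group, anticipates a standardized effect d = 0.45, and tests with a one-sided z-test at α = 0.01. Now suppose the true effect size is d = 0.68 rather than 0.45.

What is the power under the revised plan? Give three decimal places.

With d = 0.68: δ = d·√(n/2) = 0.68 × √(58/2) = 3.6619. Critical value z_{0.01} = 2.326.
Revised power = Φ(δ − 2.326) = Φ(1.336) = 0.9092.

Power ≈ 0.909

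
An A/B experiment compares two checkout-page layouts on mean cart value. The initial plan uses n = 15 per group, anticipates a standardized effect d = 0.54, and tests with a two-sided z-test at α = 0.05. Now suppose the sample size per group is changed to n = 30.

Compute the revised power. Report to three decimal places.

Power ≈ 0.552

With n = 30 per group: δ = d·√(n/2) = 0.54 × √(30/2) = 2.0914. Critical value z_{0.025} = 1.960.
Revised power = Φ(δ − 1.960) + Φ(−δ − 1.960) = Φ(0.131) + Φ(-4.051) = 0.5523 + 0.0000 = 0.5523.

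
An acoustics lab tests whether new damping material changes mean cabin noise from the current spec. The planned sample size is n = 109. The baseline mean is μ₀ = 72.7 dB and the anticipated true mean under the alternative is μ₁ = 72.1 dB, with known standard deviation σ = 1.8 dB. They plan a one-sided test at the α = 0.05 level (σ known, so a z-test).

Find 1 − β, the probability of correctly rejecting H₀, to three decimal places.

Power ≈ 0.967

Standardized effect: d = |μ₁ − μ₀| / σ = |72.1 − 72.7| / 1.8 = 0.3333
Noncentrality parameter: δ = d·√n = 0.3333 × √109 = 3.4801
Critical value for a one-sided test at α = 0.05: z_α = 1.645.
Power = Φ(δ − 1.645) = Φ(1.835) = 0.9668.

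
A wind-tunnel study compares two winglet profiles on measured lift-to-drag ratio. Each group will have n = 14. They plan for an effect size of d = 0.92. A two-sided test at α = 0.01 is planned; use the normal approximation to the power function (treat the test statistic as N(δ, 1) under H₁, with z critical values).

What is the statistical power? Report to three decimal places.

Noncentrality parameter: δ = d·√(n/2) = 0.92 × √(14/2) = 2.4341
Two-sided α = 0.01 → critical value z_{0.005} = 2.576.
Power = Φ(δ − 2.576) + Φ(−δ − 2.576) = Φ(-0.142) + Φ(-5.010) = 0.4436 + 0.0000 = 0.4436.

Power ≈ 0.444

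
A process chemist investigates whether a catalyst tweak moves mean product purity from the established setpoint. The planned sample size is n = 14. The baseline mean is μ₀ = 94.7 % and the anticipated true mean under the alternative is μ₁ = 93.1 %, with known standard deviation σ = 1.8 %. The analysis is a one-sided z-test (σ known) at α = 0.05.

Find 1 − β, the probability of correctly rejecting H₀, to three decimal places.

Standardized effect: d = |μ₁ − μ₀| / σ = |93.1 − 94.7| / 1.8 = 0.8889
Noncentrality parameter: δ = d·√n = 0.8889 × √14 = 3.3259
One-sided α = 0.05 → critical value z_{0.05} = 1.645.
Power = P(Z > 1.645 − δ) = Φ(1.681) = 0.9536.

Power ≈ 0.954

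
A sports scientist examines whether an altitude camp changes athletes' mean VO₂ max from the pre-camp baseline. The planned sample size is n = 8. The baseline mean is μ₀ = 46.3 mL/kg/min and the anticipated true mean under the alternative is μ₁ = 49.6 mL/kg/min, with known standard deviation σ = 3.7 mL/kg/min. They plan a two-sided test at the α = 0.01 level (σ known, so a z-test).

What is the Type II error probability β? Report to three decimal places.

β ≈ 0.521

Standardized effect: d = |μ₁ − μ₀| / σ = |49.6 − 46.3| / 3.7 = 0.8919
Noncentrality parameter: δ = d·√n = 0.8919 × √8 = 2.5227
Critical value for a two-sided test at α = 0.01: z_{α/2} = 2.576.
Power = Φ(δ − 2.576) + Φ(−δ − 2.576) = Φ(-0.053) + Φ(-5.098) = 0.4788 + 0.0000 = 0.4788.
Type II error: β = 1 − power = 1 − 0.4788 = 0.5212.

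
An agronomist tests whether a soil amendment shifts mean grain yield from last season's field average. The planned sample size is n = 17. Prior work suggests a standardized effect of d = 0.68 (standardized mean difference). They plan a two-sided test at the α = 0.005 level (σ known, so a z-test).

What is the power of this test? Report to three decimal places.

Noncentrality parameter: λ = d·√n = 0.68 × √17 = 2.8037
Critical value for a two-sided test at α = 0.005: z_{α/2} = 2.807.
Power = Φ(λ − 2.807) + Φ(−λ − 2.807) = Φ(-0.003) + Φ(-5.611) = 0.4987 + 0.0000 = 0.4987.

Power ≈ 0.499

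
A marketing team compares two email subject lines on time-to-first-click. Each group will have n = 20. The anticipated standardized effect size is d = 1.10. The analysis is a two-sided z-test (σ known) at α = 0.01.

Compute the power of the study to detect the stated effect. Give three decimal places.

Power ≈ 0.817

Noncentrality parameter: δ = d·√(n/2) = 1.10 × √(20/2) = 3.4785
Two-sided α = 0.01 → critical value z_{0.005} = 2.576.
Power = Φ(δ − 2.576) + Φ(−δ − 2.576) = Φ(0.903) + Φ(-6.054) = 0.8167 + 0.0000 = 0.8167.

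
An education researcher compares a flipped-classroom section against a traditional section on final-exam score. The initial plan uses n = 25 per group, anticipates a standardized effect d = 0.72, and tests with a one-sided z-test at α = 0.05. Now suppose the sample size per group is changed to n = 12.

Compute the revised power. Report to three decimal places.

With n = 12 per group: δ = d·√(n/2) = 0.72 × √(12/2) = 1.7636. Critical value z_{0.05} = 1.645.
Revised power = Φ(δ − 1.645) = Φ(0.119) = 0.5473.

Power ≈ 0.547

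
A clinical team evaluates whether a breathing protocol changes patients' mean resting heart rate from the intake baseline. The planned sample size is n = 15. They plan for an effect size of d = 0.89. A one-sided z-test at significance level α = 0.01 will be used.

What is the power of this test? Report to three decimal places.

Power ≈ 0.869

Noncentrality parameter: δ = d·√n = 0.89 × √15 = 3.4470
One-sided α = 0.01 → critical value z_{0.01} = 2.326.
Power = Φ(δ − 2.326) = Φ(1.121) = 0.8688.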